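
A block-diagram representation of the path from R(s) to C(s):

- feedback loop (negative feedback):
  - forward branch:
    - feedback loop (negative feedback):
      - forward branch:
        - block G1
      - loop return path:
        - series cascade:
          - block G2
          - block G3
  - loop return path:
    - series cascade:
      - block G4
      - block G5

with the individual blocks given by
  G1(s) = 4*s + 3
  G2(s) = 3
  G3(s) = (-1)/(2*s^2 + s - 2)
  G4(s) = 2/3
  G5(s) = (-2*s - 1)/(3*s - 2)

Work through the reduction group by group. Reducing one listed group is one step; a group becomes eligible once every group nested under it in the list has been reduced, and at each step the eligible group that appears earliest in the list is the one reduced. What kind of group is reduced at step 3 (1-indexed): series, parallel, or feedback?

Step 1. multiply G2, G3 (series)
Step 2. reduce the feedback loop with forward G1 and return (G2*G3)
Step 3. combine G4, G5 in series
Step 4. apply the feedback formula to [G1/(1+G1*(G2*G3))], (G4*G5)
The group at step 3 is a series group.

Answer: series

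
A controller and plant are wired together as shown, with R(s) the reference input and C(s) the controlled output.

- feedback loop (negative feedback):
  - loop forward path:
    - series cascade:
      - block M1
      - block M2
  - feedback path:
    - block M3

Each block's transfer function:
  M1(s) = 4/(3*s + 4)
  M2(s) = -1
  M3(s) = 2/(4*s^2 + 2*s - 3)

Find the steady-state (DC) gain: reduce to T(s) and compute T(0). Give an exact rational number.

(1) multiply M1, M2 (series) gives (-4)/(3*s + 4)
(2) collapse the loop ((M1*M2) forward, M3 return) gives (-16*s^2 - 8*s + 12)/(12*s^3 + 22*s^2 - s - 20)
The step-2 result is T(s). Setting s = 0: T(0) = 12/(-20) = -3/5.

Therefore the answer is -3/5.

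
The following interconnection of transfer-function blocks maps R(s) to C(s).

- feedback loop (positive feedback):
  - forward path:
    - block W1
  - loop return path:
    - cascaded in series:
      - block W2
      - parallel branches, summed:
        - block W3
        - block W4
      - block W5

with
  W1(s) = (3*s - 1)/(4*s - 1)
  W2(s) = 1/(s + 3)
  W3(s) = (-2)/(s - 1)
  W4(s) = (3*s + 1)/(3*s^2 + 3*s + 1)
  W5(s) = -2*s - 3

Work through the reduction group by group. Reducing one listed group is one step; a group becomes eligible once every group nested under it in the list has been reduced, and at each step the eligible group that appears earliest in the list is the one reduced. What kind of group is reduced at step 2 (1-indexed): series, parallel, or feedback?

Answer: series

Working:
(1) parallel reduction of W3, W4
(2) combine W2, (W3+W4), W5 in series
(3) collapse the loop (W1 forward, (W2*(W3+W4)*W5) return)
So the answer for step 2 is series.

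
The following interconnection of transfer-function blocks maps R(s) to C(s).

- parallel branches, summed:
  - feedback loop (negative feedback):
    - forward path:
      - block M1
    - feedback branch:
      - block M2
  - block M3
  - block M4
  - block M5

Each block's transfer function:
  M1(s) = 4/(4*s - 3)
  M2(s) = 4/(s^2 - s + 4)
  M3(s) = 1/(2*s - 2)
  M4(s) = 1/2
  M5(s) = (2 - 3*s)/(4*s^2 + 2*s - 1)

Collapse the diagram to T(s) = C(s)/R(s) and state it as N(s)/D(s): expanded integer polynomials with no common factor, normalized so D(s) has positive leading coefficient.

Reducing step by step:

(1) feedback reduction of M1, M2, giving (4*s^2 - 4*s + 16)/(4*s^3 - 7*s^2 + 19*s + 4)
(2) combine [M1/(1+M1*M2)], M3, M4, M5 in parallel; the result is T(s) itself (integer coefficients, no common factor, positive leading denominator coefficient)

Answer: (16*s^6 - 12*s^5 + 92*s^4 - 19*s^3 + 151*s^2 - 144*s + 16)/(32*s^6 - 72*s^5 + 156*s^4 + 6*s^3 - 144*s^2 + 14*s + 8)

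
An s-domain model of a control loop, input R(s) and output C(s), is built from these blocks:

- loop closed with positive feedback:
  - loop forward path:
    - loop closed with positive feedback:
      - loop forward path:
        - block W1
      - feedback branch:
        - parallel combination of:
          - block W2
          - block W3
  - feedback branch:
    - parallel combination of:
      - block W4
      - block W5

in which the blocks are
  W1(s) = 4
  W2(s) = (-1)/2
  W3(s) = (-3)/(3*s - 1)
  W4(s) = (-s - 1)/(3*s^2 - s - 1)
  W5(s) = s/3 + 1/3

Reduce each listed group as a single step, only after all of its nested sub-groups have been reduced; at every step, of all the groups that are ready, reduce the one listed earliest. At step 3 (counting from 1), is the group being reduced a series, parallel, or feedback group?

Step 1. reduce the parallel group W2, W3
Step 2. close the feedback loop around W1, (W2+W3)
Step 3. combine W4, W5 in parallel
Step 4. reduce the feedback loop with forward [W1/(1-W1*(W2+W3))] and return (W4+W5)
Step 3 collapses a parallel group.

Answer: parallel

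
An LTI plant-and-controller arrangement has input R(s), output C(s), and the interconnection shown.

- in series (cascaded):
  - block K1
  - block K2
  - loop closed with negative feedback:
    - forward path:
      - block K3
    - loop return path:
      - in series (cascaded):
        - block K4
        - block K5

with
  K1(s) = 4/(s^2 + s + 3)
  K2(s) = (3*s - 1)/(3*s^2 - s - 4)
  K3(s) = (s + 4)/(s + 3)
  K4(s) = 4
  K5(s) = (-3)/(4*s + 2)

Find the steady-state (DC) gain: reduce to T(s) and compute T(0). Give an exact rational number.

Step 1: multiply K4, K5 (series); result (-6)/(2*s + 1)
Step 2: feedback reduction of K3, (K4*K5); result (2*s^2 + 9*s + 4)/(2*s^2 + s - 21)
Step 3: cascade K1, K2, [K3/(1+K3*(K4*K5))]; result (24*s^3 + 100*s^2 + 12*s - 16)/(6*s^6 + 7*s^5 - 53*s^4 - 52*s^3 - 115*s^2 + 135*s + 252)
Evaluating the step-3 result (the overall T(s)) at s = 0 gives T(0) = -16/252 = -4/63.

Answer: -4/63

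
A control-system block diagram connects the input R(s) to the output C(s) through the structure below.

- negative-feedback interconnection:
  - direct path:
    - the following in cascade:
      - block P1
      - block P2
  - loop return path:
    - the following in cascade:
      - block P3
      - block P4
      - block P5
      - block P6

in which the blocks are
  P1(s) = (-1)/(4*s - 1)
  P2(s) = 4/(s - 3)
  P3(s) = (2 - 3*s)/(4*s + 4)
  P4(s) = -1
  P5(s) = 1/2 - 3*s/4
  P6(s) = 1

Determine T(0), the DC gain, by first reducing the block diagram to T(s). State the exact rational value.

Step 1 - cascade P1, P2: (-4)/(4*s^2 - 13*s + 3)
Step 2 - combine P3, P4, P5, P6 in series: (-9*s^2 + 12*s - 4)/(16*s + 16)
Step 3 - apply the feedback formula to (P1*P2), (P3*P4*P5*P6): (-16*s - 16)/(16*s^3 - 27*s^2 - 52*s + 16)
Step 3 gives the overall T(s). Then T(0) = -16/16 = -1.

Hence the answer: -1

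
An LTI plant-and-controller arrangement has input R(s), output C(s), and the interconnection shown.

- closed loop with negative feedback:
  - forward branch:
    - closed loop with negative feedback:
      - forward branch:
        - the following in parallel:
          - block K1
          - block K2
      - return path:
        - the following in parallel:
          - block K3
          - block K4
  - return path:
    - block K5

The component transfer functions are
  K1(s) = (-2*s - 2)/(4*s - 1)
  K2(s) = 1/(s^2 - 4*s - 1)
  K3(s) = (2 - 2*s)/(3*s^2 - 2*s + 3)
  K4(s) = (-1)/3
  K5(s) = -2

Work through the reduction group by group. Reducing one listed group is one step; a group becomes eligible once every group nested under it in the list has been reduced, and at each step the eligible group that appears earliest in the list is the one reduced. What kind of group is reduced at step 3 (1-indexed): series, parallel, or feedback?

1. parallel reduction of K1, K2
2. sum the parallel branches K3, K4
3. feedback reduction of (K1+K2), (K3+K4)
4. collapse the loop ([(K1+K2)/(1+(K1+K2)*(K3+K4))] forward, K5 return)
The group at step 3 is a feedback group.

Final answer: feedback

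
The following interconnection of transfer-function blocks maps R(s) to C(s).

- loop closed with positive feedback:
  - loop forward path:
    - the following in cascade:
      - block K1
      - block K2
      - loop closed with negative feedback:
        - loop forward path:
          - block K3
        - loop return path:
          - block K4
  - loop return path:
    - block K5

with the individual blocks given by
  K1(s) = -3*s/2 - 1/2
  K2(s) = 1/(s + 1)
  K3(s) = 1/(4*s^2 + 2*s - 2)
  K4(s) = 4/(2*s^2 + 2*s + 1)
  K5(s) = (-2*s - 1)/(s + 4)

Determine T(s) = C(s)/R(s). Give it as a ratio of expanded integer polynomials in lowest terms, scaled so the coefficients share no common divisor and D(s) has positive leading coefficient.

Step 1: apply the feedback formula to K3, K4, giving (2*s^2 + 2*s + 1)/(8*s^4 + 12*s^3 + 4*s^2 - 2*s + 2)
Step 2: cascade K1, K2, [K3/(1+K3*K4)], giving (-6*s^3 - 8*s^2 - 5*s - 1)/(16*s^5 + 40*s^4 + 32*s^3 + 4*s^2 + 4)
Step 3: reduce the feedback loop with forward (K1*K2*[K3/(1+K3*K4)]) and return K5 - this is the overall T(s), already in the required normalized form

Answer: (-6*s^4 - 32*s^3 - 37*s^2 - 21*s - 4)/(16*s^6 + 104*s^5 + 180*s^4 + 110*s^3 - 2*s^2 - 3*s + 15)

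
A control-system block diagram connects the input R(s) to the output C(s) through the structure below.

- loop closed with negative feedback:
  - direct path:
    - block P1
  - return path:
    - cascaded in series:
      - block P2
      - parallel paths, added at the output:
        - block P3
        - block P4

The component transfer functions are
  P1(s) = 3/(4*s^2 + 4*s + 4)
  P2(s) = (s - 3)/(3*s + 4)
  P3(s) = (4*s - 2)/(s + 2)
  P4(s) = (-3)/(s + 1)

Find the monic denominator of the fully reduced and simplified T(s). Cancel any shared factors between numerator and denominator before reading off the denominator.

Step 1: parallel reduction of P3, P4 gives (4*s^2 - s - 8)/(s^2 + 3*s + 2)
Step 2: reduce the series chain P2, (P3+P4) gives (4*s^3 - 13*s^2 - 5*s + 24)/(3*s^3 + 13*s^2 + 18*s + 8)
Step 3: apply the feedback formula to P1, (P2*(P3+P4)) gives (9*s^3 + 39*s^2 + 54*s + 24)/(12*s^5 + 64*s^4 + 148*s^3 + 117*s^2 + 89*s + 104)
T(s) is the step-3 result (common factors already cancelled). Leading coefficient of the denominator: 12. Divide through by 12 for the monic polynomial.

Hence the answer: s^5 + 16*s^4/3 + 37*s^3/3 + 39*s^2/4 + 89*s/12 + 26/3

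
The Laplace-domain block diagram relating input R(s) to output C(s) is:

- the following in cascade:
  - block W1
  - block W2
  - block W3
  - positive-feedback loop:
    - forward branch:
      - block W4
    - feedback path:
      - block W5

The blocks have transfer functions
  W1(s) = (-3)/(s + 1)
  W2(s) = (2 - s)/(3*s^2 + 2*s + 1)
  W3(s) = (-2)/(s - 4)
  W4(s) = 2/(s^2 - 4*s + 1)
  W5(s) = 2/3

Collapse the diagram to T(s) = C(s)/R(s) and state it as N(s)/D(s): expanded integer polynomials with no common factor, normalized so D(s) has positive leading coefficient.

Step 1 - reduce the feedback loop with forward W4 and return W5 gives 6/(3*s^2 - 12*s - 1)
Step 2 - combine W1, W2, W3, [W4/(1-W4*W5)] in series - this is the overall T(s), already in the required normalized form

Final answer: (72 - 36*s)/(9*s^6 - 57*s^5 + 30*s^4 + 178*s^3 + 137*s^2 + 59*s + 4)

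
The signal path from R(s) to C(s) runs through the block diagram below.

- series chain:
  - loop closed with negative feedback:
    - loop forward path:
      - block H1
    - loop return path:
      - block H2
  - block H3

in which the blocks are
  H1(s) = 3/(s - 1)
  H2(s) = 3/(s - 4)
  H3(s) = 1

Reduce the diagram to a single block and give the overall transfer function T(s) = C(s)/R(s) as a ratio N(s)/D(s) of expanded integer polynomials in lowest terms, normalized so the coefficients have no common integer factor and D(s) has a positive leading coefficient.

The answer is (3*s - 12)/(s^2 - 5*s + 13).

Reasoning:
Step 1 - feedback reduction of H1, H2: (3*s - 12)/(s^2 - 5*s + 13)
Step 2 - combine [H1/(1+H1*H2)], H3 in series; the result is T(s) itself (integer coefficients, no common factor, positive leading denominator coefficient)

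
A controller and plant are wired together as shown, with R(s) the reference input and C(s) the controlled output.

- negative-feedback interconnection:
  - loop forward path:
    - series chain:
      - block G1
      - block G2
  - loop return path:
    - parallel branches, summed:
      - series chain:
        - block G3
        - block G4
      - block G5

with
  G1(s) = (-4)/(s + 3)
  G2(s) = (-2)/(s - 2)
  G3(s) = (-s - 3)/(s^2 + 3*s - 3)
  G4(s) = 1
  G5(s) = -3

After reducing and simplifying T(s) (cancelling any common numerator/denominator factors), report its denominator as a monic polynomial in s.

[1] combine G1, G2 in series: 8/(s^2 + s - 6)
[2] cascade G3, G4: (-s - 3)/(s^2 + 3*s - 3)
[3] combine (G3*G4), G5 in parallel: (-3*s^2 - 10*s + 6)/(s^2 + 3*s - 3)
[4] close the feedback loop around (G1*G2), ((G3*G4)+G5): (8*s^2 + 24*s - 24)/(s^4 + 4*s^3 - 30*s^2 - 101*s + 66)
No further cancellation is possible in the step-4 result, so that is T(s). Its denominator is already monic.

Therefore the answer is s^4 + 4*s^3 - 30*s^2 - 101*s + 66.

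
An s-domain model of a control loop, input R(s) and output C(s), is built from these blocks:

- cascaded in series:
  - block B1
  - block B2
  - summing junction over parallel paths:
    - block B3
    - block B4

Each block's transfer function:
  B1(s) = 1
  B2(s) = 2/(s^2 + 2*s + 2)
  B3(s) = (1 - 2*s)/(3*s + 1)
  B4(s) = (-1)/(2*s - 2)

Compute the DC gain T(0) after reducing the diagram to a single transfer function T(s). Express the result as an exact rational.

1. parallel reduction of B3, B4, giving (-4*s^2 + 3*s - 3)/(6*s^2 - 4*s - 2)
2. series reduction of B1, B2, (B3+B4), giving (-4*s^2 + 3*s - 3)/(3*s^4 + 4*s^3 + s^2 - 6*s - 2)
That last expression is T(s); at s = 0 only the constant terms survive, so T(0) = -3/(-2) = 3/2.

Hence the answer: 3/2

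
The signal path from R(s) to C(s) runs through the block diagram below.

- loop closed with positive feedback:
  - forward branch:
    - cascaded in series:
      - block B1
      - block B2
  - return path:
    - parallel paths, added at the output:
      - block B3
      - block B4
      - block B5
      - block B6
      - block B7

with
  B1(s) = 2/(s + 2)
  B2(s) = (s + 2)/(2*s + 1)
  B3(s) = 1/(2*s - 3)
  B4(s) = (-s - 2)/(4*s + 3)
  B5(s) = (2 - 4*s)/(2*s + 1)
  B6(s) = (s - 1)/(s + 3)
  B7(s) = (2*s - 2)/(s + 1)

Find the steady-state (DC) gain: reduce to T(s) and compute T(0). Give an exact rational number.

First reduce the diagram to T(s).

Step 1 - cascade B1, B2: 2/(2*s + 1)
Step 2 - add B3, B4, B5, B6, B7 (parallel): (12*s^5 - 48*s^4 - 87*s^3 + 208*s^2 + 231*s + 36)/(16*s^5 + 60*s^4 + 8*s^3 - 117*s^2 - 108*s - 27)
Step 3 - close the feedback loop around (B1*B2), (B3+B4+B5+B6+B7): (32*s^5 + 120*s^4 + 16*s^3 - 234*s^2 - 216*s - 54)/(32*s^6 + 112*s^5 + 172*s^4 - 52*s^3 - 749*s^2 - 624*s - 99)
The step-3 result is T(s). Setting s = 0: T(0) = -54/(-99) = 6/11.

Answer: 6/11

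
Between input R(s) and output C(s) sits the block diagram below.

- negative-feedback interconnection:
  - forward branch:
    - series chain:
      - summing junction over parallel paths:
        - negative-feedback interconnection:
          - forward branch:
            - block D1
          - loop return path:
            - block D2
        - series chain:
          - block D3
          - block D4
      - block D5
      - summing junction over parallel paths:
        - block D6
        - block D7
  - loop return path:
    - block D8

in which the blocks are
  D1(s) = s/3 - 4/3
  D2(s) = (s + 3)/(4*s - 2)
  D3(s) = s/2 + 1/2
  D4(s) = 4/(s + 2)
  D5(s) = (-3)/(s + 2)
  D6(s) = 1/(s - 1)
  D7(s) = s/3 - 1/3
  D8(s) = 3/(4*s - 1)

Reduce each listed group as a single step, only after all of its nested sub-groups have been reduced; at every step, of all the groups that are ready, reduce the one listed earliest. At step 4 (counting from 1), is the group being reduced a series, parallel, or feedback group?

Step 1 - close the feedback loop around D1, D2
Step 2 - series reduction of D3, D4
Step 3 - reduce the parallel group [D1/(1+D1*D2)], (D3*D4)
Step 4 - add D6, D7 (parallel)
Step 5 - cascade ([D1/(1+D1*D2)]+(D3*D4)), D5, (D6+D7)
Step 6 - reduce the feedback loop with forward (([D1/(1+D1*D2)]+(D3*D4))*D5*(D6+D7)) and return D8
At step 4 the group reduced is parallel.

Final answer: parallel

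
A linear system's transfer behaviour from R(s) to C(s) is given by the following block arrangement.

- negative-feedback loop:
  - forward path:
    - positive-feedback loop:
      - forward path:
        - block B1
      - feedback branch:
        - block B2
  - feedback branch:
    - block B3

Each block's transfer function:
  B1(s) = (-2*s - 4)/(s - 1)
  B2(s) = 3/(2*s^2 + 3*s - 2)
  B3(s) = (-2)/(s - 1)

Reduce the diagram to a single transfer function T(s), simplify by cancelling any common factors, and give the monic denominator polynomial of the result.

Step 1. feedback reduction of B1, B2 gives (-4*s^2 - 6*s + 4)/(2*s^2 - 3*s + 7)
Step 2. close the feedback loop around [B1/(1-B1*B2)], B3 gives (-4*s^3 - 2*s^2 + 10*s - 4)/(2*s^3 + 3*s^2 + 22*s - 15)
The result of step 2 is T(s) in lowest terms. Its denominator has leading coefficient 2; dividing the denominator through by 2 makes it monic.

Answer: s^3 + 3*s^2/2 + 11*s - 15/2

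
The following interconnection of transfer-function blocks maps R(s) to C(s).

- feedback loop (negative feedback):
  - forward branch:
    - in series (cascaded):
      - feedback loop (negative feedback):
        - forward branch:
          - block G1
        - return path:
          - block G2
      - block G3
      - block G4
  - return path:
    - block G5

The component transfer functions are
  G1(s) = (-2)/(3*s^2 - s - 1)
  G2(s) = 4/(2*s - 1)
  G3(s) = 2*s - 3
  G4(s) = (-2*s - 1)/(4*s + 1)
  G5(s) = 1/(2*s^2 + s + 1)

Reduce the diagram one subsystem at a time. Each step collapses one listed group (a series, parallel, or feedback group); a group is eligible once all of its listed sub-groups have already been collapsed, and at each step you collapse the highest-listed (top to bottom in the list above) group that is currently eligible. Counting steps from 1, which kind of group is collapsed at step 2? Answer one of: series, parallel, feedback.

The answer is series.

Reasoning:
[1] reduce the feedback loop with forward G1 and return G2
[2] series reduction of [G1/(1+G1*G2)], G3, G4
[3] reduce the feedback loop with forward ([G1/(1+G1*G2)]*G3*G4) and return G5
At step 2 the group reduced is series.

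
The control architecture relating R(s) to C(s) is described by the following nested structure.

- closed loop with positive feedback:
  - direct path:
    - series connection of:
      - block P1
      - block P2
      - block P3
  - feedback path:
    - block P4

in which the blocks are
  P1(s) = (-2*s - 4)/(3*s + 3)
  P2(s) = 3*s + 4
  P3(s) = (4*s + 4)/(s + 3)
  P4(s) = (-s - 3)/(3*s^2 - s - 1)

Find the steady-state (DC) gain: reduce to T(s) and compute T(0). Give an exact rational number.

The answer is -64/201.

Reasoning:
Step 1: cascade P1, P2, P3, giving (-24*s^2 - 80*s - 64)/(3*s + 9)
Step 2: feedback reduction of (P1*P2*P3), P4, giving (72*s^4 + 216*s^3 + 88*s^2 - 144*s - 64)/(15*s^3 + 128*s^2 + 316*s + 201)
Step 2 gives the overall T(s). Then T(0) = -64/201.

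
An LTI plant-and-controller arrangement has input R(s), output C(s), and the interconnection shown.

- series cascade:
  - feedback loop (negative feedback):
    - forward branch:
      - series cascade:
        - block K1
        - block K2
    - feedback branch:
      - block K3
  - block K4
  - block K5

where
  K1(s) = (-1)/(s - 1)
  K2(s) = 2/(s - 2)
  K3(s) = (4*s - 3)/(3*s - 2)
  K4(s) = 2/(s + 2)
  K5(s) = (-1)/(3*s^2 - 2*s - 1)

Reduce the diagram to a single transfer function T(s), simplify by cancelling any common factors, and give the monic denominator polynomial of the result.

Step 1. cascade K1, K2; result (-2)/(s^2 - 3*s + 2)
Step 2. apply the feedback formula to (K1*K2), K3; result (4 - 6*s)/(3*s^3 - 11*s^2 + 4*s + 2)
Step 3. combine [(K1*K2)/(1+(K1*K2)*K3)], K4, K5 in series; result (12*s - 8)/(9*s^6 - 21*s^5 - 47*s^4 + 71*s^3 + 10*s^2 - 18*s - 4)
Step 3 gives the fully reduced T(s), with no common factor left to cancel. The denominator's leading coefficient is 9, so divide each of its coefficients by 9 to get the monic form.

Answer: s^6 - 7*s^5/3 - 47*s^4/9 + 71*s^3/9 + 10*s^2/9 - 2*s - 4/9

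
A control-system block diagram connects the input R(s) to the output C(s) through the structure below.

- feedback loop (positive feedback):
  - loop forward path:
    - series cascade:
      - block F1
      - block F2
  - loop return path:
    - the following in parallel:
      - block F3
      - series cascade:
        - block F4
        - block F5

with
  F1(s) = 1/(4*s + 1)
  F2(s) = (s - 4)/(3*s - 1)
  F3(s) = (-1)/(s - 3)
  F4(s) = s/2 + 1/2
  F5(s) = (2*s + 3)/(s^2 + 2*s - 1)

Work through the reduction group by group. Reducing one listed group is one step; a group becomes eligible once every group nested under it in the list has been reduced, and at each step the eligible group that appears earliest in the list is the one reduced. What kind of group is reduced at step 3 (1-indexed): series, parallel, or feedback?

1. multiply F1, F2 (series)
2. multiply F4, F5 (series)
3. reduce the parallel group F3, (F4*F5)
4. feedback reduction of (F1*F2), (F3+(F4*F5))
So the answer for step 3 is parallel.

Therefore the answer is parallel.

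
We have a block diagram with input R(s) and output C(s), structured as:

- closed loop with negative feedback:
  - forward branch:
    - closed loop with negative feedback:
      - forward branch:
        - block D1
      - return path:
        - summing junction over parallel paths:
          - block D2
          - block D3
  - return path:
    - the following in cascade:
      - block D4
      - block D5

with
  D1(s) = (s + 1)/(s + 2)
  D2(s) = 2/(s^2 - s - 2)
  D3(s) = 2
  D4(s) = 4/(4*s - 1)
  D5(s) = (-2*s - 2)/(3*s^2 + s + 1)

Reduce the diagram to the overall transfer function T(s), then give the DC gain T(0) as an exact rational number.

Step 1 - combine D2, D3 in parallel: (2*s^2 - 2*s - 2)/(s^2 - s - 2)
Step 2 - reduce the feedback loop with forward D1 and return (D2+D3): (s^2 - s - 2)/(3*s^2 - 2*s - 6)
Step 3 - cascade D4, D5: (-8*s - 8)/(12*s^3 + s^2 + 3*s - 1)
Step 4 - close the feedback loop around [D1/(1+D1*(D2+D3))], (D4*D5): (12*s^5 - 11*s^4 - 22*s^3 - 6*s^2 - 5*s + 2)/(36*s^5 - 21*s^4 - 73*s^3 - 15*s^2 + 8*s + 22)
DC gain: substitute s = 0 into T(s) from step 4: T(0) = 2/22 = 1/11.

Answer: 1/11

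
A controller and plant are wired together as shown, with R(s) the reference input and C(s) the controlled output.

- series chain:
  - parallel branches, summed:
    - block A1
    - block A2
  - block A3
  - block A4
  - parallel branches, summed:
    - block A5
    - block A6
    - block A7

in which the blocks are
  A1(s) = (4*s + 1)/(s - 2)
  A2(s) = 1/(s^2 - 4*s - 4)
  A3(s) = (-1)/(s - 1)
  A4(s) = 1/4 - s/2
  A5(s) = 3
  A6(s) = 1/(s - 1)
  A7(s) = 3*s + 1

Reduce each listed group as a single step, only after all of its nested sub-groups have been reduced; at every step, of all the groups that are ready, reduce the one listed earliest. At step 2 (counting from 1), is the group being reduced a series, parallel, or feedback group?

Step 1: parallel reduction of A1, A2
Step 2: reduce the parallel group A5, A6, A7
Step 3: series reduction of (A1+A2), A3, A4, (A5+A6+A7)
At step 2 the group reduced is parallel.

Final answer: parallel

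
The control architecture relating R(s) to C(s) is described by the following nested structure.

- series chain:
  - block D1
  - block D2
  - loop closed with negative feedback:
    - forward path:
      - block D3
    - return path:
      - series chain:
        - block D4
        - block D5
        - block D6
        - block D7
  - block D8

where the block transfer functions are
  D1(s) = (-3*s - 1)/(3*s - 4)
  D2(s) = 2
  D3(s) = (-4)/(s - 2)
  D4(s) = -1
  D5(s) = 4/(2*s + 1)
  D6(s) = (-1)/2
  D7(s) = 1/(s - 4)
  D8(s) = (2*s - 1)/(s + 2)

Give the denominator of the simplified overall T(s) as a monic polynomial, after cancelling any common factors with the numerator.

Step 1. multiply D4, D5, D6, D7 (series) -> 2/(2*s^2 - 7*s - 4)
Step 2. collapse the loop (D3 forward, (D4*D5*D6*D7) return) -> (-8*s^2 + 28*s + 16)/(2*s^3 - 11*s^2 + 10*s)
Step 3. series reduction of D1, D2, [D3/(1+D3*(D4*D5*D6*D7))], D8 -> (96*s^4 - 352*s^3 - 152*s^2 + 88*s + 32)/(6*s^5 - 29*s^4 - 8*s^3 + 108*s^2 - 80*s)
That last expression is T(s), already simplified. Scaling its denominator by 1/6 (the reciprocal of the leading coefficient) yields the monic denominator.

Final answer: s^5 - 29*s^4/6 - 4*s^3/3 + 18*s^2 - 40*s/3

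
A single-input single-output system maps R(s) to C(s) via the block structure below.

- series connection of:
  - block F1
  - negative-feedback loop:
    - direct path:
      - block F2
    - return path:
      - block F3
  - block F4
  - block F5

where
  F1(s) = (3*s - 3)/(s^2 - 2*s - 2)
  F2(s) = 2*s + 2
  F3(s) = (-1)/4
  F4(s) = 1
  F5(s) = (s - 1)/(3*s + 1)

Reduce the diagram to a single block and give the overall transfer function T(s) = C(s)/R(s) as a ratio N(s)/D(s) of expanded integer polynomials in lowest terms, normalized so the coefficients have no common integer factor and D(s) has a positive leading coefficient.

(1) apply the feedback formula to F2, F3 -> (-4*s - 4)/(s - 1)
(2) combine F1, [F2/(1+F2*F3)], F4, F5 in series, giving the overall T(s)

Therefore the answer is (12 - 12*s^2)/(3*s^3 - 5*s^2 - 8*s - 2).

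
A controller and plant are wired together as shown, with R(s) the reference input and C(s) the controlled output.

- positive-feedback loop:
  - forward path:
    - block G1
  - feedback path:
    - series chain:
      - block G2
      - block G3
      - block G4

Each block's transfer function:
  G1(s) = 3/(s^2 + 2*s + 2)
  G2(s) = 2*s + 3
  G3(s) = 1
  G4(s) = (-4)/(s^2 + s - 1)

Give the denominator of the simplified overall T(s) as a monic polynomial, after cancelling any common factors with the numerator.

(1) cascade G2, G3, G4; result (-8*s - 12)/(s^2 + s - 1)
(2) close the feedback loop around G1, (G2*G3*G4); result (3*s^2 + 3*s - 3)/(s^4 + 3*s^3 + 3*s^2 + 24*s + 34)
That last expression is T(s), already simplified, and its denominator is already monic.

Final answer: s^4 + 3*s^3 + 3*s^2 + 24*s + 34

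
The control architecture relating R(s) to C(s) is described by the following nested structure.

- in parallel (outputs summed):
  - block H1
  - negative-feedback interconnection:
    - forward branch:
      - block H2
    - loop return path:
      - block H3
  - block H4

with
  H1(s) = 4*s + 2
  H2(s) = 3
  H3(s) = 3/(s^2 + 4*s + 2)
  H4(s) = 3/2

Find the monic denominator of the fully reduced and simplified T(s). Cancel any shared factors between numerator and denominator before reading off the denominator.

[1] apply the feedback formula to H2, H3, giving (3*s^2 + 12*s + 6)/(s^2 + 4*s + 11)
[2] reduce the parallel group H1, [H2/(1+H2*H3)], H4, giving (8*s^3 + 45*s^2 + 140*s + 89)/(2*s^2 + 8*s + 22)
T(s) is the step-2 result (common factors already cancelled). Leading coefficient of the denominator: 2. Divide through by 2 for the monic polynomial.

Therefore the answer is s^2 + 4*s + 11.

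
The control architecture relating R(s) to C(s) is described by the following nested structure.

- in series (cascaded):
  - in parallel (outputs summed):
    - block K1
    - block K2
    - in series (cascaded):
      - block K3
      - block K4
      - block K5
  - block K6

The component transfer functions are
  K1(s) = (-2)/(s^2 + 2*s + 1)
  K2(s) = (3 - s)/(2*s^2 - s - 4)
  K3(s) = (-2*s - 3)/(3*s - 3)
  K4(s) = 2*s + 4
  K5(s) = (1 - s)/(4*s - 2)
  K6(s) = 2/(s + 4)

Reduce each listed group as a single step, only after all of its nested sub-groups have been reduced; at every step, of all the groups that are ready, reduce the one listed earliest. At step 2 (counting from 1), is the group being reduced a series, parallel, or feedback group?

Step 1: multiply K3, K4, K5 (series)
Step 2: parallel reduction of K1, K2, (K3*K4*K5)
Step 3: multiply (K1+K2+(K3*K4*K5)), K6 (series)
The group at step 2 is a parallel group.

Hence the answer: parallel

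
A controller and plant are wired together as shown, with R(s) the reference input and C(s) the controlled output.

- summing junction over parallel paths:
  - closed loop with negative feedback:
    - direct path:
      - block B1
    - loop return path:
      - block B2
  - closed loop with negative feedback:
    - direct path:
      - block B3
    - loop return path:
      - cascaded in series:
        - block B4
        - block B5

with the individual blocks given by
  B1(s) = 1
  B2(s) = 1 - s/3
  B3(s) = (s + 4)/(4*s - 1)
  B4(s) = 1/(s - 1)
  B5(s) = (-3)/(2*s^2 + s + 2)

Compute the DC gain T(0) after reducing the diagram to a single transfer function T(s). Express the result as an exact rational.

Reducing step by step:

[1] apply the feedback formula to B1, B2 -> (-3)/(s - 6)
[2] reduce the series chain B4, B5 -> (-3)/(2*s^3 - s^2 + s - 2)
[3] reduce the feedback loop with forward B3 and return (B4*B5) -> (2*s^4 + 7*s^3 - 3*s^2 + 2*s - 8)/(8*s^4 - 6*s^3 + 5*s^2 - 12*s - 10)
[4] reduce the parallel group [B1/(1+B1*B2)], [B3/(1+B3*(B4*B5))] -> (2*s^5 - 29*s^4 - 27*s^3 + 5*s^2 + 16*s + 78)/(8*s^5 - 54*s^4 + 41*s^3 - 42*s^2 + 62*s + 60)
That last expression is T(s); at s = 0 only the constant terms survive, so T(0) = 78/60 = 13/10.

Answer: 13/10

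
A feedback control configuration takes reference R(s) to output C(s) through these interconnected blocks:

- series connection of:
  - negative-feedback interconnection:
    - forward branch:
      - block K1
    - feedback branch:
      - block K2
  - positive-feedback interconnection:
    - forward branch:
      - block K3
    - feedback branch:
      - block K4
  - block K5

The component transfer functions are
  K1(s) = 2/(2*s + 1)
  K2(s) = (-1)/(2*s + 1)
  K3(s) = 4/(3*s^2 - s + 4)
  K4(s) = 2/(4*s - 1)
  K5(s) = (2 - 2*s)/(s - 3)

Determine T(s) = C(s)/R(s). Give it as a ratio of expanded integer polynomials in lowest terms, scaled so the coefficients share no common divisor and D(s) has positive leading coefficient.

First reduce the diagram to T(s).

(1) apply the feedback formula to K1, K2: (4*s + 2)/(4*s^2 + 4*s - 1)
(2) feedback reduction of K3, K4: (16*s - 4)/(12*s^3 - 7*s^2 + 17*s - 12)
(3) multiply [K1/(1+K1*K2)], [K3/(1-K3*K4)], K5 (series) - this is the overall T(s), already in the required normalized form

Answer: (-128*s^3 + 96*s^2 + 48*s - 16)/(48*s^6 - 124*s^5 - 32*s^4 - 57*s^3 - 146*s^2 + 207*s - 36)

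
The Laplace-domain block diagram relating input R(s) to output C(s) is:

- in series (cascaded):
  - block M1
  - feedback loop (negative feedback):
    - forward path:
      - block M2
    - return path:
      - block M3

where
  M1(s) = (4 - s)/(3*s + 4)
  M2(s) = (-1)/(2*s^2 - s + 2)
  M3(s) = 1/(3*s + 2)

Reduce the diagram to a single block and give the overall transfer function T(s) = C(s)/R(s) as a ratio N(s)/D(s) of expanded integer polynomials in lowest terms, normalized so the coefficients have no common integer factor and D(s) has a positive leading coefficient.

1. feedback reduction of M2, M3, giving (-3*s - 2)/(6*s^3 + s^2 + 4*s + 3)
2. multiply M1, [M2/(1+M2*M3)] (series) - this is the overall T(s), already in the required normalized form

Answer: (3*s^2 - 10*s - 8)/(18*s^4 + 27*s^3 + 16*s^2 + 25*s + 12)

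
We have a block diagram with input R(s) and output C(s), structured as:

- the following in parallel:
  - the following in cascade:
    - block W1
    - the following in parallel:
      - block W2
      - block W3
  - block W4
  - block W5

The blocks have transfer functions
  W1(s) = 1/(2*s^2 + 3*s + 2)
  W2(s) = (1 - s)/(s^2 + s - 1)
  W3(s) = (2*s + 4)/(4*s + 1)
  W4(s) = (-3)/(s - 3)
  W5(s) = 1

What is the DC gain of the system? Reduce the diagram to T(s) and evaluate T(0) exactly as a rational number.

Reducing step by step:

Step 1 - combine W2, W3 in parallel, giving (2*s^3 + 2*s^2 + 5*s - 3)/(4*s^3 + 5*s^2 - 3*s - 1)
Step 2 - reduce the series chain W1, (W2+W3), giving (2*s^3 + 2*s^2 + 5*s - 3)/(8*s^5 + 22*s^4 + 17*s^3 - s^2 - 9*s - 2)
Step 3 - add (W1*(W2+W3)), W4, W5 (parallel), giving (8*s^6 - 26*s^5 - 113*s^4 - 107*s^3 - 4*s^2 + 34*s + 21)/(8*s^6 - 2*s^5 - 49*s^4 - 52*s^3 - 6*s^2 + 25*s + 6)
DC gain: substitute s = 0 into T(s) from step 3: T(0) = 21/6 = 7/2.

Answer: 7/2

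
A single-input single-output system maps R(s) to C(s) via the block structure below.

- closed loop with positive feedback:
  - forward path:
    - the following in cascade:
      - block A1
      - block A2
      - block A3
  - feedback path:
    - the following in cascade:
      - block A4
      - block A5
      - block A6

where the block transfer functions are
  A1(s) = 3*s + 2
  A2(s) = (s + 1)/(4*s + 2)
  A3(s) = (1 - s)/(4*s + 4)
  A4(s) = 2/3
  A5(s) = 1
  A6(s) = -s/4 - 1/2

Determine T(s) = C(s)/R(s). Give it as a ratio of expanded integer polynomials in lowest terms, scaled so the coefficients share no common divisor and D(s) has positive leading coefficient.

[1] multiply A1, A2, A3 (series) = (-3*s^2 + s + 2)/(16*s + 8)
[2] cascade A4, A5, A6 = -s/6 - 1/3
[3] reduce the feedback loop with forward (A1*A2*A3) and return (A4*A5*A6) - this is the overall T(s), already in the required normalized form

Answer: (18*s^2 - 6*s - 12)/(3*s^3 + 5*s^2 - 100*s - 52)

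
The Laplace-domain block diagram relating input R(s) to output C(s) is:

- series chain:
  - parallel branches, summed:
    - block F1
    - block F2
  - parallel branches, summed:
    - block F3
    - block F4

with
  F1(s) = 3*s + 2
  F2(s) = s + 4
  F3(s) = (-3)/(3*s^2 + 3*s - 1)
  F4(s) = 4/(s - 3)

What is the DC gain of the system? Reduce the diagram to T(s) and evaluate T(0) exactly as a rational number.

1. add F1, F2 (parallel) gives 4*s + 6
2. add F3, F4 (parallel) gives (12*s^2 + 9*s + 5)/(3*s^3 - 6*s^2 - 10*s + 3)
3. reduce the series chain (F1+F2), (F3+F4) gives (48*s^3 + 108*s^2 + 74*s + 30)/(3*s^3 - 6*s^2 - 10*s + 3)
DC gain: substitute s = 0 into T(s) from step 3: T(0) = 30/3 = 10.

Therefore the answer is 10.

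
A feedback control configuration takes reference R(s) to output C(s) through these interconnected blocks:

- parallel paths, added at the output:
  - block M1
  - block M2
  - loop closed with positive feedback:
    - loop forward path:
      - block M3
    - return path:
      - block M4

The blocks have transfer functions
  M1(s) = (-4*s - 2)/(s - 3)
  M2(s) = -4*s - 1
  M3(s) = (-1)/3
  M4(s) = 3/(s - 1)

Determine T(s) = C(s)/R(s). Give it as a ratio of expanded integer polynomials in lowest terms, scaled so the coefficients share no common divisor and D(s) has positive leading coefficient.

(1) apply the feedback formula to M3, M4 -> (1 - s)/(3*s)
(2) add M1, M2, [M3/(1-M3*M4)] (parallel), which is the overall transfer function T(s) = C(s)/R(s) in lowest terms

Final answer: (-12*s^3 + 20*s^2 + 7*s - 3)/(3*s^2 - 9*s)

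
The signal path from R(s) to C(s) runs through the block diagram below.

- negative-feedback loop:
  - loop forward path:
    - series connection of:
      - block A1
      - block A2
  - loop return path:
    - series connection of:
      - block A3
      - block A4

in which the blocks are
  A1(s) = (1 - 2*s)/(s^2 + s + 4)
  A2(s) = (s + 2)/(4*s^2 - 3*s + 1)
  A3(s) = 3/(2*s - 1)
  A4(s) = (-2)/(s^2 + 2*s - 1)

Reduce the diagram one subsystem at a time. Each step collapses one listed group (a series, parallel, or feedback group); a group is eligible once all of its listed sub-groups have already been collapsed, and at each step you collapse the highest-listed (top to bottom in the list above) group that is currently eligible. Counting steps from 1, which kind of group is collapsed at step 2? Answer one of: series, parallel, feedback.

Step 1: multiply A1, A2 (series)
Step 2: series reduction of A3, A4
Step 3: close the feedback loop around (A1*A2), (A3*A4)
Step 2: series.

Final answer: series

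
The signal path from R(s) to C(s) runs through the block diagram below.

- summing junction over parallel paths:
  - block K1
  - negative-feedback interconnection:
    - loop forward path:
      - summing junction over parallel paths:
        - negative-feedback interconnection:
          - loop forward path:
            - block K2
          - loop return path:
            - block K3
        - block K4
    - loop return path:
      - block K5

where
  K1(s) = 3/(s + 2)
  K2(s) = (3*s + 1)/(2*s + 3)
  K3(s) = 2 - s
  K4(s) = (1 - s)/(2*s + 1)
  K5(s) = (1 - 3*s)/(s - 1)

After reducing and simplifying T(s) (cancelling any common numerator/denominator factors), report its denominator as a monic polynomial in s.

The answer is s^5 - 2*s^4/15 - 3*s^3 + 61*s^2/15 + 3*s - 2/15.

Reasoning:
Step 1. feedback reduction of K2, K3; result (-3*s - 1)/(3*s^2 - 7*s - 5)
Step 2. combine [K2/(1+K2*K3)], K4 in parallel; result (-3*s^3 + 4*s^2 - 7*s - 6)/(6*s^3 - 11*s^2 - 17*s - 5)
Step 3. apply the feedback formula to ([K2/(1+K2*K3)]+K4), K5; result (-3*s^4 + 7*s^3 - 11*s^2 + s + 6)/(15*s^4 - 32*s^3 + 19*s^2 + 23*s - 1)
Step 4. combine K1, [([K2/(1+K2*K3)]+K4)/(1+([K2/(1+K2*K3)]+K4)*K5)] in parallel; result (-3*s^5 + 46*s^4 - 93*s^3 + 36*s^2 + 77*s + 9)/(15*s^5 - 2*s^4 - 45*s^3 + 61*s^2 + 45*s - 2)
No further cancellation is possible in the step-4 result, so that is T(s). Its denominator becomes monic after dividing by the leading coefficient 15.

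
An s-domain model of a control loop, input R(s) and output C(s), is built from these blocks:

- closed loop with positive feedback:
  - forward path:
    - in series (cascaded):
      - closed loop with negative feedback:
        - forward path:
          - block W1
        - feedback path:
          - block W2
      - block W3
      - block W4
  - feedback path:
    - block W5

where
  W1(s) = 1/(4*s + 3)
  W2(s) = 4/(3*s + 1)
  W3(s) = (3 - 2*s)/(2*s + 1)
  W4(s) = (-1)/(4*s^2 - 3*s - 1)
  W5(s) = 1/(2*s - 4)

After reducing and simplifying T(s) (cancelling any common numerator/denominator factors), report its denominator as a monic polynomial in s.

First reduce the diagram to T(s).

[1] collapse the loop (W1 forward, W2 return); result (3*s + 1)/(12*s^2 + 13*s + 7)
[2] reduce the series chain [W1/(1+W1*W2)], W3, W4; result (6*s^2 - 7*s - 3)/(96*s^5 + 80*s^4 - 30*s^3 - 91*s^2 - 48*s - 7)
[3] feedback reduction of ([W1/(1+W1*W2)]*W3*W4), W5; result (12*s^3 - 38*s^2 + 22*s + 12)/(192*s^6 - 224*s^5 - 380*s^4 - 62*s^3 + 262*s^2 + 185*s + 31)
No further cancellation is possible in the step-3 result, so that is T(s). Its denominator becomes monic after dividing by the leading coefficient 192.

Answer: s^6 - 7*s^5/6 - 95*s^4/48 - 31*s^3/96 + 131*s^2/96 + 185*s/192 + 31/192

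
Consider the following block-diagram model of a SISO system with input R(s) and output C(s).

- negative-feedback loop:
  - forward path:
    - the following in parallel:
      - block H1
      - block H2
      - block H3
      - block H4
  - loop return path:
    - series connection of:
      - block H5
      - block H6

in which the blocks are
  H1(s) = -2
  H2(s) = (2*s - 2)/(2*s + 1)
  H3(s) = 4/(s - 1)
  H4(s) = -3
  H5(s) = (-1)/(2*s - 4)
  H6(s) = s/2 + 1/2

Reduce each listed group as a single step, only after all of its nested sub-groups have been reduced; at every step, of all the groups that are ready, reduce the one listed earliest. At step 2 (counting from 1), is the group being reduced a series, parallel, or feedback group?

Reducing step by step:

1. parallel reduction of H1, H2, H3, H4
2. combine H5, H6 in series
3. feedback reduction of (H1+H2+H3+H4), (H5*H6)
At step 2 the group reduced is series.

Answer: series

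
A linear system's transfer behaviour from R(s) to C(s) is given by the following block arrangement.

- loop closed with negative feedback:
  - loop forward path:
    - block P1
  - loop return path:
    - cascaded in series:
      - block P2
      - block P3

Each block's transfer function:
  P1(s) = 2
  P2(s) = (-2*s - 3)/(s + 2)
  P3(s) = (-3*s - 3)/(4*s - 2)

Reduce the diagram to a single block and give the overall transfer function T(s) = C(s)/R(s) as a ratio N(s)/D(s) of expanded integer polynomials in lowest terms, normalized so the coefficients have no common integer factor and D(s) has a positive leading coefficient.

The answer is (4*s^2 + 6*s - 4)/(8*s^2 + 18*s + 7).

Reasoning:
[1] reduce the series chain P2, P3 = (6*s^2 + 15*s + 9)/(4*s^2 + 6*s - 4)
[2] feedback reduction of P1, (P2*P3), which is the overall transfer function T(s) = C(s)/R(s) in lowest terms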